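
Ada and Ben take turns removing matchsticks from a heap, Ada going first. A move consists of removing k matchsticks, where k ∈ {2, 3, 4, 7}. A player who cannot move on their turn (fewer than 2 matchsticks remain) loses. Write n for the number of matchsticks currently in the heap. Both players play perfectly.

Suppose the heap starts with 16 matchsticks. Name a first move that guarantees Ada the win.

Build the W/L table. Terminal = L. A non-terminal position is W if it has a move to some L; otherwise it is L.
n=0: no move → L
n=1: no move → L
n=2: reaches L-position 0 → W
n=3: reaches L-position 1 → W
n=4: reaches L-position 1 → W
n=5: reaches L-position 1 → W
n=6: only reaches 4(W), 3(W), 2(W), all W → L
n=7: reaches L-position 0 → W
n=8: reaches L-position 6 → W
n=9: reaches L-position 6 → W
n=10: reaches L-position 6 → W
n=11: only reaches 9(W), 8(W), 7(W), 4(W), all W → L
n=12: only reaches 10(W), 9(W), 8(W), 5(W), all W → L
n=13: reaches L-position 11 → W
n=14: reaches L-position 12 → W
n=15: reaches L-position 12 → W
n=16: reaches L-position 12 → W
From 16, the L positions reachable in one move are: 12.

Remove 4, leaving 12.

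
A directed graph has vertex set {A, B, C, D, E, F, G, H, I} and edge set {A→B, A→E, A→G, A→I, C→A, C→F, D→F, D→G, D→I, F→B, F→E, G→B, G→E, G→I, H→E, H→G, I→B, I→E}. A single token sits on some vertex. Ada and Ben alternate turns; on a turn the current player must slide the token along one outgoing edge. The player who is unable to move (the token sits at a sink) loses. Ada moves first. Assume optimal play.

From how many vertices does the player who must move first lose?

4

Compute win/loss labels from the base case upward. A position with no move is L. Any other position is W if it can reach an L in one move, else L.
Every edge goes from a vertex to one that appears earlier in the order B, E, I, G, F, A, H, C, D, so processing vertices in that order labels each vertex after all of its successors.
B: no outgoing edge → L
E: no outgoing edge → L
I: can move to E, which is L ⇒ W
G: can move to E, which is L ⇒ W
F: can move to E, which is L ⇒ W
A: can move to E, which is L ⇒ W
H: can move to E, which is L ⇒ W
C: moves to A(W), F(W); every one is W ⇒ L
D: moves to F(W), G(W), I(W); every one is W ⇒ L
The L vertices are B, C, D, E; that is 4 in all.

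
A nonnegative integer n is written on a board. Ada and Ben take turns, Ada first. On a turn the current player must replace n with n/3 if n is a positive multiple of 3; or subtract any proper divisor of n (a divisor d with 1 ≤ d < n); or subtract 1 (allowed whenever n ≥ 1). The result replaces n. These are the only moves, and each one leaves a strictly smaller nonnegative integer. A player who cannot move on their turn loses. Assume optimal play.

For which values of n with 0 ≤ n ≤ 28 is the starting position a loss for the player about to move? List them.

Compute win/loss labels from the base case upward. A position with no move is L. Any other position is W if it can reach an L in one move, else L.
n=0: no move → L
n=1: reaches L-position 0 → W
n=2: only reaches 1(W), which is W → L
n=3: reaches L-position 2 → W
n=4: reaches L-position 2 → W
n=5: only reaches 4(W), which is W → L
n=6: reaches L-position 2 → W
n=7: only reaches 6(W), which is W → L
n=8: reaches L-position 7 → W
n=9: only reaches 3(W), 6(W), 8(W), all W → L
n=10: reaches L-position 5 → W
n=11: only reaches 10(W), which is W → L
n=12: reaches L-position 9 → W
n=13: only reaches 12(W), which is W → L
n=14: reaches L-position 7 → W
n=15: reaches L-position 5 → W
n=16: only reaches 8(W), 12(W), 14(W), 15(W), all W → L
n=17: reaches L-position 16 → W
n=18: reaches L-position 9 → W
n=19: only reaches 18(W), which is W → L
n=20: reaches L-position 16 → W
n=21: reaches L-position 7 → W
n=22: reaches L-position 11 → W
n=23: only reaches 22(W), which is W → L
n=24: reaches L-position 16 → W
n=25: only reaches 20(W), 24(W), all W → L
n=26: reaches L-position 13 → W
n=27: reaches L-position 9 → W
n=28: only reaches 14(W), 21(W), 24(W), 26(W), 27(W), all W → L
The losing starting values of n are exactly the entries labelled L in this table (12 of them).

0, 2, 5, 7, 9, 11, 13, 16, 19, 23, 25, 28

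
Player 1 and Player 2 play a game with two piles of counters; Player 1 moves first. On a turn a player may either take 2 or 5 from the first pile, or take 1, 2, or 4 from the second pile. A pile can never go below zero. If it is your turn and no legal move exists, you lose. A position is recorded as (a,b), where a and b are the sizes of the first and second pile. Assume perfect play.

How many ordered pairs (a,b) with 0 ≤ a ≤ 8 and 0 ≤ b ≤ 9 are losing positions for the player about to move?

32

Compute win/loss labels from the base case upward. A position with no move is L. Any other position is W if it can reach an L in one move, else L.
Every move lowers a or b (never raises either), so fill the grid row by row in increasing a, and left to right within a row: each cell's successors are then already labelled.
      b=0  b=1  b=2  b=3  b=4  b=5  b=6  b=7  b=8  b=9
a=0:    L    W    W    L    W    W    L    W    W    L
a=1:    L    W    W    L    W    W    L    W    W    L
a=2:    W    L    W    W    L    W    W    L    W    W
a=3:    W    L    W    W    L    W    W    L    W    W
a=4:    L    W    W    L    W    W    L    W    W    L
a=5:    W    W    L    W    W    L    W    W    L    W
a=6:    W    L    W    W    L    W    W    L    W    W
a=7:    L    W    W    L    W    W    L    W    W    L
a=8:    L    W    W    L    W    W    L    W    W    L
Cells with no legal move (terminal, hence L): (0,0), (1,0).
The remaining L cells, each justified by listing all of its moves:
(0,3): →(0,2)(W), (0,1)(W) — all W, so L
(0,6): →(0,5)(W), (0,4)(W), (0,2)(W) — all W, so L
(0,9): →(0,8)(W), (0,7)(W), (0,5)(W) — all W, so L
(1,3): →(1,2)(W), (1,1)(W) — all W, so L
(1,6): →(1,5)(W), (1,4)(W), (1,2)(W) — all W, so L
(1,9): →(1,8)(W), (1,7)(W), (1,5)(W) — all W, so L
(2,1): →(0,1)(W), (2,0)(W) — all W, so L
(2,4): →(0,4)(W), (2,3)(W), (2,2)(W), (2,0)(W) — all W, so L
(2,7): →(0,7)(W), (2,6)(W), (2,5)(W), (2,3)(W) — all W, so L
(3,1): →(1,1)(W), (3,0)(W) — all W, so L
(3,4): →(1,4)(W), (3,3)(W), (3,2)(W), (3,0)(W) — all W, so L
(3,7): →(1,7)(W), (3,6)(W), (3,5)(W), (3,3)(W) — all W, so L
(4,0): →(2,0)(W) only, which is W, so L
(4,3): →(2,3)(W), (4,2)(W), (4,1)(W) — all W, so L
(4,6): →(2,6)(W), (4,5)(W), (4,4)(W), (4,2)(W) — all W, so L
(4,9): →(2,9)(W), (4,8)(W), (4,7)(W), (4,5)(W) — all W, so L
(5,2): →(3,2)(W), (0,2)(W), (5,1)(W), (5,0)(W) — all W, so L
(5,5): →(3,5)(W), (0,5)(W), (5,4)(W), (5,3)(W), (5,1)(W) — all W, so L
(5,8): →(3,8)(W), (0,8)(W), (5,7)(W), (5,6)(W), (5,4)(W) — all W, so L
(6,1): →(4,1)(W), (1,1)(W), (6,0)(W) — all W, so L
(6,4): →(4,4)(W), (1,4)(W), (6,3)(W), (6,2)(W), (6,0)(W) — all W, so L
(6,7): →(4,7)(W), (1,7)(W), (6,6)(W), (6,5)(W), (6,3)(W) — all W, so L
(7,0): →(5,0)(W), (2,0)(W) — all W, so L
(7,3): →(5,3)(W), (2,3)(W), (7,2)(W), (7,1)(W) — all W, so L
(7,6): →(5,6)(W), (2,6)(W), (7,5)(W), (7,4)(W), (7,2)(W) — all W, so L
(7,9): →(5,9)(W), (2,9)(W), (7,8)(W), (7,7)(W), (7,5)(W) — all W, so L
(8,0): →(6,0)(W), (3,0)(W) — all W, so L
(8,3): →(6,3)(W), (3,3)(W), (8,2)(W), (8,1)(W) — all W, so L
(8,6): →(6,6)(W), (3,6)(W), (8,5)(W), (8,4)(W), (8,2)(W) — all W, so L
(8,9): →(6,9)(W), (3,9)(W), (8,8)(W), (8,7)(W), (8,5)(W) — all W, so L
Every other cell has at least one move into one of the L cells above, so it is W.
L cells per row: a=0: 4, a=1: 4, a=2: 3, a=3: 3, a=4: 4, a=5: 3, a=6: 3, a=7: 4, a=8: 4; total 32.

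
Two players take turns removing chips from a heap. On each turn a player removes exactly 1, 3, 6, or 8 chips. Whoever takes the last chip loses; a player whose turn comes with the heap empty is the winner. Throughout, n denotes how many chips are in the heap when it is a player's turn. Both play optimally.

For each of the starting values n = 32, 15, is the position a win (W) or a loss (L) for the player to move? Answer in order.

Compute win/loss labels from the base case upward. A position with no move is W. Any other position is W if it can reach an L in one move, else L.
n=0: no move; the opponent has just taken the last chip and therefore loses → W
n=1: the only move is to 0(W), a W ⇒ L
n=2: can move to 1, which is L ⇒ W
n=3: moves to 2(W), 0(W); every one is W ⇒ L
n=4: can move to 3, which is L ⇒ W
n=5: moves to 4(W), 2(W); every one is W ⇒ L
n=6: can move to 5, which is L ⇒ W
n=7: can move to 1, which is L ⇒ W
n=8: can move to 5, which is L ⇒ W
n=9: can move to 3, which is L ⇒ W
n=10: moves to 9(W), 7(W), 4(W), 2(W); every one is W ⇒ L
n=11: can move to 10, which is L ⇒ W
n=12: moves to 11(W), 9(W), 6(W), 4(W); every one is W ⇒ L
n=13: can move to 12, which is L ⇒ W
n=14: moves to 13(W), 11(W), 8(W), 6(W); every one is W ⇒ L
n=15: can move to 14, which is L ⇒ W
n=16: can move to 10, which is L ⇒ W
n=17: can move to 14, which is L ⇒ W
n=18: can move to 12, which is L ⇒ W
n=19: moves to 18(W), 16(W), 13(W), 11(W); every one is W ⇒ L
n=20: can move to 19, which is L ⇒ W
n=21: moves to 20(W), 18(W), 15(W), 13(W); every one is W ⇒ L
n=22: can move to 21, which is L ⇒ W
n=23: moves to 22(W), 20(W), 17(W), 15(W); every one is W ⇒ L
n=24: can move to 23, which is L ⇒ W
n=25: can move to 19, which is L ⇒ W
n=26: can move to 23, which is L ⇒ W
n=27: can move to 21, which is L ⇒ W
n=28: moves to 27(W), 25(W), 22(W), 20(W); every one is W ⇒ L
n=29: can move to 28, which is L ⇒ W
n=30: moves to 29(W), 27(W), 24(W), 22(W); every one is W ⇒ L
n=31: can move to 30, which is L ⇒ W
n=32: moves to 31(W), 29(W), 26(W), 24(W); every one is W ⇒ L

32: L, 15: W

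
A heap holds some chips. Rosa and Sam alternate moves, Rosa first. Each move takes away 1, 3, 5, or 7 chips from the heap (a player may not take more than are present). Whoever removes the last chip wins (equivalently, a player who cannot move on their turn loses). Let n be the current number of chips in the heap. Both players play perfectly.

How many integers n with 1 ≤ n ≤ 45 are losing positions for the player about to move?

22

Compute win/loss labels from the base case upward. A position with no move is L. Any other position is W if it can reach an L in one move, else L.
n=0: no move → L
n=1: can move to 0, which is L ⇒ W
n=2: the only move is to 1(W), a W ⇒ L
n=3: can move to 2, which is L ⇒ W
n=4: moves to 3(W), 1(W); every one is W ⇒ L
n=5: can move to 4, which is L ⇒ W
n=6: moves to 5(W), 3(W), 1(W); every one is W ⇒ L
n=7: can move to 6, which is L ⇒ W
n=8: moves to 7(W), 5(W), 3(W), 1(W); every one is W ⇒ L
n=9: can move to 8, which is L ⇒ W
n=10: moves to 9(W), 7(W), 5(W), 3(W); every one is W ⇒ L
n=11: can move to 10, which is L ⇒ W
n=12: moves to 11(W), 9(W), 7(W), 5(W); every one is W ⇒ L
n=13: can move to 12, which is L ⇒ W
n=14: moves to 13(W), 11(W), 9(W), 7(W); every one is W ⇒ L
n=15: can move to 14, which is L ⇒ W
n=16: moves to 15(W), 13(W), 11(W), 9(W); every one is W ⇒ L
n=17: can move to 16, which is L ⇒ W
n=18: moves to 17(W), 15(W), 13(W), 11(W); every one is W ⇒ L
n=19: can move to 18, which is L ⇒ W
n=20: moves to 19(W), 17(W), 15(W), 13(W); every one is W ⇒ L
n=21: can move to 20, which is L ⇒ W
n=22: moves to 21(W), 19(W), 17(W), 15(W); every one is W ⇒ L
n=23: can move to 22, which is L ⇒ W
n=24: moves to 23(W), 21(W), 19(W), 17(W); every one is W ⇒ L
n=25: can move to 24, which is L ⇒ W
n=26: moves to 25(W), 23(W), 21(W), 19(W); every one is W ⇒ L
n=27: can move to 26, which is L ⇒ W
n=28: moves to 27(W), 25(W), 23(W), 21(W); every one is W ⇒ L
n=29: can move to 28, which is L ⇒ W
n=30: moves to 29(W), 27(W), 25(W), 23(W); every one is W ⇒ L
n=31: can move to 30, which is L ⇒ W
n=32: moves to 31(W), 29(W), 27(W), 25(W); every one is W ⇒ L
n=33: can move to 32, which is L ⇒ W
n=34: moves to 33(W), 31(W), 29(W), 27(W); every one is W ⇒ L
n=35: can move to 34, which is L ⇒ W
n=36: moves to 35(W), 33(W), 31(W), 29(W); every one is W ⇒ L
n=37: can move to 36, which is L ⇒ W
n=38: moves to 37(W), 35(W), 33(W), 31(W); every one is W ⇒ L
n=39: can move to 38, which is L ⇒ W
n=40: moves to 39(W), 37(W), 35(W), 33(W); every one is W ⇒ L
n=41: can move to 40, which is L ⇒ W
n=42: moves to 41(W), 39(W), 37(W), 35(W); every one is W ⇒ L
n=43: can move to 42, which is L ⇒ W
n=44: moves to 43(W), 41(W), 39(W), 37(W); every one is W ⇒ L
n=45: can move to 44, which is L ⇒ W
L entries with 1 ≤ n ≤ 45 (n=0 is outside the asked range and is not counted): n = 2, 4, 6, 8, 10, 12, 14, 16, 18, 20, 22, 24, 26, 28, 30, 32, 34, 36, 38, 40, 42, 44; that makes 22.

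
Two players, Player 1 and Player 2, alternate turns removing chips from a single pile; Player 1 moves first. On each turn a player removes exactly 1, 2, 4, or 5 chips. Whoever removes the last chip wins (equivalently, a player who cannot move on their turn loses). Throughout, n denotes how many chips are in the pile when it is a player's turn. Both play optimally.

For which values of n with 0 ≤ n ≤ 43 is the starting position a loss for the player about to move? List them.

Classify positions by backward induction: terminal positions (no move available) are L. From any other position, the mover wins iff some move reaches an L.
n=0: no move → L
n=1: can move to 0, which is L ⇒ W
n=2: can move to 0, which is L ⇒ W
n=3: moves to 2(W), 1(W); every one is W ⇒ L
n=4: can move to 3, which is L ⇒ W
n=5: can move to 3, which is L ⇒ W
n=6: moves to 5(W), 4(W), 2(W), 1(W); every one is W ⇒ L
n=7: can move to 6, which is L ⇒ W
n=8: can move to 6, which is L ⇒ W
n=9: moves to 8(W), 7(W), 5(W), 4(W); every one is W ⇒ L
n=10: can move to 9, which is L ⇒ W
n=11: can move to 9, which is L ⇒ W
n=12: moves to 11(W), 10(W), 8(W), 7(W); every one is W ⇒ L
n=13: can move to 12, which is L ⇒ W
n=14: can move to 12, which is L ⇒ W
n=15: moves to 14(W), 13(W), 11(W), 10(W); every one is W ⇒ L
n=16: can move to 15, which is L ⇒ W
n=17: can move to 15, which is L ⇒ W
n=18: moves to 17(W), 16(W), 14(W), 13(W); every one is W ⇒ L
n=19: can move to 18, which is L ⇒ W
n=20: can move to 18, which is L ⇒ W
n=21: moves to 20(W), 19(W), 17(W), 16(W); every one is W ⇒ L
n=22: can move to 21, which is L ⇒ W
n=23: can move to 21, which is L ⇒ W
n=24: moves to 23(W), 22(W), 20(W), 19(W); every one is W ⇒ L
n=25: can move to 24, which is L ⇒ W
n=26: can move to 24, which is L ⇒ W
n=27: moves to 26(W), 25(W), 23(W), 22(W); every one is W ⇒ L
n=28: can move to 27, which is L ⇒ W
n=29: can move to 27, which is L ⇒ W
n=30: moves to 29(W), 28(W), 26(W), 25(W); every one is W ⇒ L
n=31: can move to 30, which is L ⇒ W
n=32: can move to 30, which is L ⇒ W
n=33: moves to 32(W), 31(W), 29(W), 28(W); every one is W ⇒ L
n=34: can move to 33, which is L ⇒ W
n=35: can move to 33, which is L ⇒ W
n=36: moves to 35(W), 34(W), 32(W), 31(W); every one is W ⇒ L
n=37: can move to 36, which is L ⇒ W
n=38: can move to 36, which is L ⇒ W
n=39: moves to 38(W), 37(W), 35(W), 34(W); every one is W ⇒ L
n=40: can move to 39, which is L ⇒ W
n=41: can move to 39, which is L ⇒ W
n=42: moves to 41(W), 40(W), 38(W), 37(W); every one is W ⇒ L
n=43: can move to 42, which is L ⇒ W
The losing starting values of n are exactly the entries labelled L in this table (15 of them).

0, 3, 6, 9, 12, 15, 18, 21, 24, 27, 30, 33, 36, 39, 42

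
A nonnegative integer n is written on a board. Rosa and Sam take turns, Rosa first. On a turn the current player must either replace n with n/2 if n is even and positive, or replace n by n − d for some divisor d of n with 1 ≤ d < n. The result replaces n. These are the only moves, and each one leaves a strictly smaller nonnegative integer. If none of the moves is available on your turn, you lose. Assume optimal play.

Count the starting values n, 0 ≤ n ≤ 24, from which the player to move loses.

13

Classify positions by backward induction: terminal positions (no move available) are L. From any other position, the mover wins iff some move reaches an L.
n=0: no move → L
n=1: no move → L
n=2: →1(L), so W
n=3: →2(W) only, which is W, so L
n=4: →3(L), so W
n=5: →4(W) only, which is W, so L
n=6: →3(L), so W
n=7: →6(W) only, which is W, so L
n=8: →7(L), so W
n=9: →6(W), 8(W) — all W, so L
n=10: →5(L), so W
n=11: →10(W) only, which is W, so L
n=12: →9(L), so W
n=13: →12(W) only, which is W, so L
n=14: →7(L), so W
n=15: →10(W), 12(W), 14(W) — all W, so L
n=16: →15(L), so W
n=17: →16(W) only, which is W, so L
n=18: →9(L), so W
n=19: →18(W) only, which is W, so L
n=20: →15(L), so W
n=21: →14(W), 18(W), 20(W) — all W, so L
n=22: →11(L), so W
n=23: →22(W) only, which is W, so L
n=24: →21(L), so W
L entries with 0 ≤ n ≤ 24: n = 0, 1, 3, 5, 7, 9, 11, 13, 15, 17, 19, 21, 23; that makes 13.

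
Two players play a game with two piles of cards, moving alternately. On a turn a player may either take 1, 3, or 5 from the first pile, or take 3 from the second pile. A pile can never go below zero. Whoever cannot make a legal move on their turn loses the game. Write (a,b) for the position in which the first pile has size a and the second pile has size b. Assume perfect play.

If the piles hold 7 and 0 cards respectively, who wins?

Build the W/L table. Terminal = L. A non-terminal position is W if it has a move to some L; otherwise it is L.
No move ever increases a pile, so every position that can arise here has a ≤ 7 and b ≤ 0; it is enough to label the cells with 0 ≤ a ≤ 7 and 0 ≤ b ≤ 0.
Every move lowers a or b (never raises either), so fill the grid row by row in increasing a, and left to right within a row: each cell's successors are then already labelled.
      b=0
a=0:    L
a=1:    W
a=2:    L
a=3:    W
a=4:    L
a=5:    W
a=6:    L
a=7:    W
Cells with no legal move (terminal, hence L): (0,0).
The remaining L cells, each justified by listing all of its moves:
(2,0): only reaches (1,0)(W), which is W → L
(4,0): only reaches (3,0)(W), (1,0)(W), all W → L
(6,0): only reaches (5,0)(W), (3,0)(W), (1,0)(W), all W → L
Every other cell has at least one move into one of the L cells above, so it is W.
The starting position (7,0) is W: the player to move should move to (6,0), handing over an L position.

The first player wins.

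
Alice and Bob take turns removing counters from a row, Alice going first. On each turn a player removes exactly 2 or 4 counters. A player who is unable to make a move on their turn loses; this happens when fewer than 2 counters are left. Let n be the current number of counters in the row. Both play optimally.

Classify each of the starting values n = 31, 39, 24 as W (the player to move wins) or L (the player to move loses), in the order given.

Label each position W (a win for the player to move) or L (a loss). A position with no legal move is L; any other position is W exactly when some move reaches an L, and L when every move reaches a W.
n=0: no move → L
n=1: no move → L
n=2: W (go to 0, an L position)
n=3: W (go to 1, an L position)
n=4: W (go to 0, an L position)
n=5: W (go to 1, an L position)
n=6: L (options 4(W), 2(W) are all W)
n=7: L (options 5(W), 3(W) are all W)
n=8: W (go to 6, an L position)
n=9: W (go to 7, an L position)
n=10: W (go to 6, an L position)
n=11: W (go to 7, an L position)
n=12: L (options 10(W), 8(W) are all W)
n=13: L (options 11(W), 9(W) are all W)
n=14: W (go to 12, an L position)
n=15: W (go to 13, an L position)
n=16: W (go to 12, an L position)
n=17: W (go to 13, an L position)
n=18: L (options 16(W), 14(W) are all W)
n=19: L (options 17(W), 15(W) are all W)
n=20: W (go to 18, an L position)
n=21: W (go to 19, an L position)
n=22: W (go to 18, an L position)
n=23: W (go to 19, an L position)
n=24: L (options 22(W), 20(W) are all W)
n=25: L (options 23(W), 21(W) are all W)
n=26: W (go to 24, an L position)
n=27: W (go to 25, an L position)
n=28: W (go to 24, an L position)
n=29: W (go to 25, an L position)
n=30: L (options 28(W), 26(W) are all W)
n=31: L (options 29(W), 27(W) are all W)
n=32: W (go to 30, an L position)
n=33: W (go to 31, an L position)
n=34: W (go to 30, an L position)
n=35: W (go to 31, an L position)
n=36: L (options 34(W), 32(W) are all W)
n=37: L (options 35(W), 33(W) are all W)
n=38: W (go to 36, an L position)
n=39: W (go to 37, an L position)

31: L, 39: W, 24: L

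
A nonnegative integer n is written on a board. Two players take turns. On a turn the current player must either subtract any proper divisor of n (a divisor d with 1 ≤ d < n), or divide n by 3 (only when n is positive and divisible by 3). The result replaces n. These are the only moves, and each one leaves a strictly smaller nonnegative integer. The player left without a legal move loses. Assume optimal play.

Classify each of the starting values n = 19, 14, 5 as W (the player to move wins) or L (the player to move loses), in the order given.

Work bottom-up. With no move the player to move loses. Otherwise the position is W if at least one move leads to an L position for the opponent, and L if every move leads to a W.
n=0: no move → L
n=1: no move → L
n=2: W (go to 1, an L position)
n=3: W (go to 1, an L position)
n=4: L (options 2(W), 3(W) are all W)
n=5: W (go to 4, an L position)
n=6: W (go to 4, an L position)
n=7: L (sole option 6(W) is W)
n=8: W (go to 4, an L position)
n=9: L (options 3(W), 6(W), 8(W) are all W)
n=10: W (go to 9, an L position)
n=11: L (sole option 10(W) is W)
n=12: W (go to 4, an L position)
n=13: L (sole option 12(W) is W)
n=14: W (go to 7, an L position)
n=15: L (options 5(W), 10(W), 12(W), 14(W) are all W)
n=16: W (go to 15, an L position)
n=17: L (sole option 16(W) is W)
n=18: W (go to 9, an L position)
n=19: L (sole option 18(W) is W)

19: L, 14: W, 5: W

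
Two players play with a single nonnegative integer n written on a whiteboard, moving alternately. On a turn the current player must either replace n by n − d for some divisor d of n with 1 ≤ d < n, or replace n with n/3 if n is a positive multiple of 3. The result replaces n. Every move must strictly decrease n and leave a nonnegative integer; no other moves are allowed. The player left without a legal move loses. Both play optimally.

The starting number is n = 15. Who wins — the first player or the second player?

The second player wins.

Work bottom-up. With no move the player to move loses. Otherwise the position is W if at least one move leads to an L position for the opponent, and L if every move leads to a W.
n=0: no move → L
n=1: no move → L
n=2: →1(L), so W
n=3: →1(L), so W
n=4: →2(W), 3(W) — all W, so L
n=5: →4(L), so W
n=6: →4(L), so W
n=7: →6(W) only, which is W, so L
n=8: →4(L), so W
n=9: →3(W), 6(W), 8(W) — all W, so L
n=10: →9(L), so W
n=11: →10(W) only, which is W, so L
n=12: →4(L), so W
n=13: →12(W) only, which is W, so L
n=14: →7(L), so W
n=15: →5(W), 10(W), 12(W), 14(W) — all W, so L
Every move from 15 reaches a W position, so the mover loses.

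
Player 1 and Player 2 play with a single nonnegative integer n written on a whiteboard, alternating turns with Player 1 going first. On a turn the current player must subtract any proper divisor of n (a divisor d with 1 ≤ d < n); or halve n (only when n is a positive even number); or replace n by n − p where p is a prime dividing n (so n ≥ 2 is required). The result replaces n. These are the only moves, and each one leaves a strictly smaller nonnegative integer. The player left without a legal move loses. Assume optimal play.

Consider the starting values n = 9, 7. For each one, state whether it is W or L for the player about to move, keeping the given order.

Positions with no move are L. A position that does have a move is losing for the player to move precisely when every available move leads to a winning position for the opponent. Fill in the labels:
n=0: no move → L
n=1: no move → L
n=2: reaches L-position 0 → W
n=3: reaches L-position 0 → W
n=4: only reaches 2(W), 3(W), all W → L
n=5: reaches L-position 0 → W
n=6: reaches L-position 4 → W
n=7: reaches L-position 0 → W
n=8: reaches L-position 4 → W
n=9: only reaches 6(W), 8(W), all W → L

9: L, 7: W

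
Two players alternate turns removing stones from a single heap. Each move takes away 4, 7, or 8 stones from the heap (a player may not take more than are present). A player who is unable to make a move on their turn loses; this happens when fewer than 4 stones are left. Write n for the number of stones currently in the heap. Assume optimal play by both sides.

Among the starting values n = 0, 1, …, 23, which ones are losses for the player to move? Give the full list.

Use the standard recursion: the mover loses at a terminal position; elsewhere, the mover wins exactly when some move hands the opponent an L position.
n=0: no move → L
n=1: no move → L
n=2: no move → L
n=3: no move → L
n=4: W (go to 0, an L position)
n=5: W (go to 1, an L position)
n=6: W (go to 2, an L position)
n=7: W (go to 3, an L position)
n=8: W (go to 1, an L position)
n=9: W (go to 2, an L position)
n=10: W (go to 3, an L position)
n=11: W (go to 3, an L position)
n=12: L (options 8(W), 5(W), 4(W) are all W)
n=13: L (options 9(W), 6(W), 5(W) are all W)
n=14: L (options 10(W), 7(W), 6(W) are all W)
n=15: L (options 11(W), 8(W), 7(W) are all W)
n=16: W (go to 12, an L position)
n=17: W (go to 13, an L position)
n=18: W (go to 14, an L position)
n=19: W (go to 15, an L position)
n=20: W (go to 13, an L position)
n=21: W (go to 14, an L position)
n=22: W (go to 15, an L position)
n=23: W (go to 15, an L position)
The losing starting values of n are exactly the entries labelled L in this table (8 of them).

0, 1, 2, 3, 12, 13, 14, 15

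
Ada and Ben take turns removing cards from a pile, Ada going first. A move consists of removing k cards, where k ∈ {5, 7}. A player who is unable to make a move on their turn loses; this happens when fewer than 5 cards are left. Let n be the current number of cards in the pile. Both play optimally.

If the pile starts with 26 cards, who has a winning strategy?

Work bottom-up. With no move the player to move loses. Otherwise the position is W if at least one move leads to an L position for the opponent, and L if every move leads to a W.
n=0: no move → L
n=1: no move → L
n=2: no move → L
n=3: no move → L
n=4: no move → L
n=5: →0(L), so W
n=6: →1(L), so W
n=7: →2(L), so W
n=8: →3(L), so W
n=9: →4(L), so W
n=10: →3(L), so W
n=11: →4(L), so W
n=12: →7(W), 5(W) — all W, so L
n=13: →8(W), 6(W) — all W, so L
n=14: →9(W), 7(W) — all W, so L
n=15: →10(W), 8(W) — all W, so L
n=16: →11(W), 9(W) — all W, so L
n=17: →12(L), so W
n=18: →13(L), so W
n=19: →14(L), so W
n=20: →15(L), so W
n=21: →16(L), so W
n=22: →15(L), so W
n=23: →16(L), so W
n=24: →19(W), 17(W) — all W, so L
n=25: →20(W), 18(W) — all W, so L
n=26: →21(W), 19(W) — all W, so L
Every move from 26 reaches a W position, so the mover loses.

Ben wins.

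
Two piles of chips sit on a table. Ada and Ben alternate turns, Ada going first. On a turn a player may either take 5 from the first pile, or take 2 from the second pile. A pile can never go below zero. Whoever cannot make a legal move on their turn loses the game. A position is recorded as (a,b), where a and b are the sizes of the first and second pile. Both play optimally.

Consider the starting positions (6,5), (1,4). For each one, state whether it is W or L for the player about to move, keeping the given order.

Label each position W (a win for the player to move) or L (a loss). A position with no legal move is L; any other position is W exactly when some move reaches an L, and L when every move reaches a W.
No move ever increases a pile, so every position that can arise here has a ≤ 6 and b ≤ 5; it is enough to label the cells with 0 ≤ a ≤ 6 and 0 ≤ b ≤ 5.
Every move lowers a or b (never raises either), so fill the grid row by row in increasing a, and left to right within a row: each cell's successors are then already labelled.
      b=0  b=1  b=2  b=3  b=4  b=5
a=0:    L    L    W    W    L    L
a=1:    L    L    W    W    L    L
a=2:    L    L    W    W    L    L
a=3:    L    L    W    W    L    L
a=4:    L    L    W    W    L    L
a=5:    W    W    L    L    W    W
a=6:    W    W    L    L    W    W
Cells with no legal move (terminal, hence L): (0,0), (0,1), (1,0), (1,1), (2,0), (2,1), (3,0), (3,1), (4,0), (4,1).
The remaining L cells, each justified by listing all of its moves:
(0,4): L (sole option (0,2)(W) is W)
(0,5): L (sole option (0,3)(W) is W)
(1,4): L (sole option (1,2)(W) is W)
(1,5): L (sole option (1,3)(W) is W)
(2,4): L (sole option (2,2)(W) is W)
(2,5): L (sole option (2,3)(W) is W)
(3,4): L (sole option (3,2)(W) is W)
(3,5): L (sole option (3,3)(W) is W)
(4,4): L (sole option (4,2)(W) is W)
(4,5): L (sole option (4,3)(W) is W)
(5,2): L (options (0,2)(W), (5,0)(W) are all W)
(5,3): L (options (0,3)(W), (5,1)(W) are all W)
(6,2): L (options (1,2)(W), (6,0)(W) are all W)
(6,3): L (options (1,3)(W), (6,1)(W) are all W)
Every other cell has at least one move into one of the L cells above, so it is W.
(6,5): the move to (1,5) reaches an L cell, so W
(1,4): one of the L cells justified above, so L

(6,5): W, (1,4): L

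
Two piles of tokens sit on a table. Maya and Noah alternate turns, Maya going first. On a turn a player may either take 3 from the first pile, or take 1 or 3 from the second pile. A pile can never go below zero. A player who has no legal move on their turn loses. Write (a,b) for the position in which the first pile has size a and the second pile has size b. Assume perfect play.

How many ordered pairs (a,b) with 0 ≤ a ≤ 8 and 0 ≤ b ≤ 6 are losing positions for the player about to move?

Use the standard recursion: the mover loses at a terminal position; elsewhere, the mover wins exactly when some move hands the opponent an L position.
Every move lowers a or b (never raises either), so fill the grid row by row in increasing a, and left to right within a row: each cell's successors are then already labelled.
      b=0  b=1  b=2  b=3  b=4  b=5  b=6
a=0:    L    W    L    W    L    W    L
a=1:    L    W    L    W    L    W    L
a=2:    L    W    L    W    L    W    L
a=3:    W    L    W    L    W    L    W
a=4:    W    L    W    L    W    L    W
a=5:    W    L    W    L    W    L    W
a=6:    L    W    L    W    L    W    L
a=7:    L    W    L    W    L    W    L
a=8:    L    W    L    W    L    W    L
Cells with no legal move (terminal, hence L): (0,0), (1,0), (2,0).
The remaining L cells, each justified by listing all of its moves:
(0,2): L (sole option (0,1)(W) is W)
(0,4): L (options (0,3)(W), (0,1)(W) are all W)
(0,6): L (options (0,5)(W), (0,3)(W) are all W)
(1,2): L (sole option (1,1)(W) is W)
(1,4): L (options (1,3)(W), (1,1)(W) are all W)
(1,6): L (options (1,5)(W), (1,3)(W) are all W)
(2,2): L (sole option (2,1)(W) is W)
(2,4): L (options (2,3)(W), (2,1)(W) are all W)
(2,6): L (options (2,5)(W), (2,3)(W) are all W)
(3,1): L (options (0,1)(W), (3,0)(W) are all W)
(3,3): L (options (0,3)(W), (3,2)(W), (3,0)(W) are all W)
(3,5): L (options (0,5)(W), (3,4)(W), (3,2)(W) are all W)
(4,1): L (options (1,1)(W), (4,0)(W) are all W)
(4,3): L (options (1,3)(W), (4,2)(W), (4,0)(W) are all W)
(4,5): L (options (1,5)(W), (4,4)(W), (4,2)(W) are all W)
(5,1): L (options (2,1)(W), (5,0)(W) are all W)
(5,3): L (options (2,3)(W), (5,2)(W), (5,0)(W) are all W)
(5,5): L (options (2,5)(W), (5,4)(W), (5,2)(W) are all W)
(6,0): L (sole option (3,0)(W) is W)
(6,2): L (options (3,2)(W), (6,1)(W) are all W)
(6,4): L (options (3,4)(W), (6,3)(W), (6,1)(W) are all W)
(6,6): L (options (3,6)(W), (6,5)(W), (6,3)(W) are all W)
(7,0): L (sole option (4,0)(W) is W)
(7,2): L (options (4,2)(W), (7,1)(W) are all W)
(7,4): L (options (4,4)(W), (7,3)(W), (7,1)(W) are all W)
(7,6): L (options (4,6)(W), (7,5)(W), (7,3)(W) are all W)
(8,0): L (sole option (5,0)(W) is W)
(8,2): L (options (5,2)(W), (8,1)(W) are all W)
(8,4): L (options (5,4)(W), (8,3)(W), (8,1)(W) are all W)
(8,6): L (options (5,6)(W), (8,5)(W), (8,3)(W) are all W)
Every other cell has at least one move into one of the L cells above, so it is W.
L cells per row: a=0: 4, a=1: 4, a=2: 4, a=3: 3, a=4: 3, a=5: 3, a=6: 4, a=7: 4, a=8: 4; total 33.

33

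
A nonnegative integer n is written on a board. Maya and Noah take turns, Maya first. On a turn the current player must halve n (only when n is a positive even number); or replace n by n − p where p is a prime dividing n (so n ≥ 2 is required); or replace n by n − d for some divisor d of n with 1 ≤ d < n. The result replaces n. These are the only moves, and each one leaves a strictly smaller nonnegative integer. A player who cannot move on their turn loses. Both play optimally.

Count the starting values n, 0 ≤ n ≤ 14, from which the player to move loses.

Use the standard recursion: the mover loses at a terminal position; elsewhere, the mover wins exactly when some move hands the opponent an L position.
n=0: no move → L
n=1: no move → L
n=2: reaches L-position 0 → W
n=3: reaches L-position 0 → W
n=4: only reaches 2(W), 3(W), all W → L
n=5: reaches L-position 0 → W
n=6: reaches L-position 4 → W
n=7: reaches L-position 0 → W
n=8: reaches L-position 4 → W
n=9: only reaches 6(W), 8(W), all W → L
n=10: reaches L-position 9 → W
n=11: reaches L-position 0 → W
n=12: reaches L-position 9 → W
n=13: reaches L-position 0 → W
n=14: only reaches 7(W), 12(W), 13(W), all W → L
L entries with 0 ≤ n ≤ 14: n = 0, 1, 4, 9, 14; that makes 5.

5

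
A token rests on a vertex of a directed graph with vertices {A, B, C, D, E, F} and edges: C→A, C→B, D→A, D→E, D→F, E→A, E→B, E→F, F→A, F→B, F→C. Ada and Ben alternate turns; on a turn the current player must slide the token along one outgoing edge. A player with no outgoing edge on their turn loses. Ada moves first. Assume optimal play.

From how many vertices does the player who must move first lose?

2

Label each position W (a win for the player to move) or L (a loss). A position with no legal move is L; any other position is W exactly when some move reaches an L, and L when every move reaches a W.
Every edge goes from a vertex to one that appears earlier in the order B, A, C, F, E, D, so processing vertices in that order labels each vertex after all of its successors.
B: no outgoing edge → L
A: no outgoing edge → L
C: W (go to A, an L position)
F: W (go to A, an L position)
E: W (go to A, an L position)
D: W (go to A, an L position)
The L vertices are A, B; that is 2 in all.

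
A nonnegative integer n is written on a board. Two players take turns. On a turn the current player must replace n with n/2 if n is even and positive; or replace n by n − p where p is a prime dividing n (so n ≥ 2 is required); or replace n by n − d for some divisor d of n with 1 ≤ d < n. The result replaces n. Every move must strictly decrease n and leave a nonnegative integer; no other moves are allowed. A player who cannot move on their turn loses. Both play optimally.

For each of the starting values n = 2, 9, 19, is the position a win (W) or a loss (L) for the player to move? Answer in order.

2: W, 9: L, 19: W

Use the standard recursion: the mover loses at a terminal position; elsewhere, the mover wins exactly when some move hands the opponent an L position.
n=0: no move → L
n=1: no move → L
n=2: →0(L), so W
n=3: →0(L), so W
n=4: →2(W), 3(W) — all W, so L
n=5: →0(L), so W
n=6: →4(L), so W
n=7: →0(L), so W
n=8: →4(L), so W
n=9: →6(W), 8(W) — all W, so L
n=10: →9(L), so W
n=11: →0(L), so W
n=12: →9(L), so W
n=13: →0(L), so W
n=14: →7(W), 12(W), 13(W) — all W, so L
n=15: →14(L), so W
n=16: →14(L), so W
n=17: →0(L), so W
n=18: →9(L), so W
n=19: →0(L), so W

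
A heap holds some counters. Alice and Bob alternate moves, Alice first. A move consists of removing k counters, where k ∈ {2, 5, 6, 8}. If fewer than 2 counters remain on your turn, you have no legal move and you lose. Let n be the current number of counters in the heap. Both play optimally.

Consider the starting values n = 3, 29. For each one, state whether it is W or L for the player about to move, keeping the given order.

Classify positions by backward induction: terminal positions (no move available) are L. From any other position, the mover wins iff some move reaches an L.
n=0: no move → L
n=1: no move → L
n=2: can move to 0, which is L ⇒ W
n=3: can move to 1, which is L ⇒ W
n=4: the only move is to 2(W), a W ⇒ L
n=5: can move to 0, which is L ⇒ W
n=6: can move to 4, which is L ⇒ W
n=7: can move to 1, which is L ⇒ W
n=8: can move to 0, which is L ⇒ W
n=9: can move to 4, which is L ⇒ W
n=10: can move to 4, which is L ⇒ W
n=11: moves to 9(W), 6(W), 5(W), 3(W); every one is W ⇒ L
n=12: can move to 4, which is L ⇒ W
n=13: can move to 11, which is L ⇒ W
n=14: moves to 12(W), 9(W), 8(W), 6(W); every one is W ⇒ L
n=15: moves to 13(W), 10(W), 9(W), 7(W); every one is W ⇒ L
n=16: can move to 14, which is L ⇒ W
n=17: can move to 15, which is L ⇒ W
n=18: moves to 16(W), 13(W), 12(W), 10(W); every one is W ⇒ L
n=19: can move to 14, which is L ⇒ W
n=20: can move to 18, which is L ⇒ W
n=21: can move to 15, which is L ⇒ W
n=22: can move to 14, which is L ⇒ W
n=23: can move to 18, which is L ⇒ W
n=24: can move to 18, which is L ⇒ W
n=25: moves to 23(W), 20(W), 19(W), 17(W); every one is W ⇒ L
n=26: can move to 18, which is L ⇒ W
n=27: can move to 25, which is L ⇒ W
n=28: moves to 26(W), 23(W), 22(W), 20(W); every one is W ⇒ L
n=29: moves to 27(W), 24(W), 23(W), 21(W); every one is W ⇒ L

3: W, 29: L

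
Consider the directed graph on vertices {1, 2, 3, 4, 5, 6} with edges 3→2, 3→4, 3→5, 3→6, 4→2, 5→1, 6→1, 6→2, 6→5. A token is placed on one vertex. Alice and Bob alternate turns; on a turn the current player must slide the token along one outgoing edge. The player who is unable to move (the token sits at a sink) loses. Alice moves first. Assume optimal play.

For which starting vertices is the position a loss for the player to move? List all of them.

Label each position W (a win for the player to move) or L (a loss). A position with no legal move is L; any other position is W exactly when some move reaches an L, and L when every move reaches a W.
Every edge goes from a vertex to one that appears earlier in the order 2, 1, 5, 6, 4, 3, so processing vertices in that order labels each vertex after all of its successors.
2: no outgoing edge → L
1: no outgoing edge → L
5: W (go to 1, an L position)
6: W (go to 1, an L position)
4: W (go to 2, an L position)
3: W (go to 2, an L position)
The losing starting vertices are exactly the entries labelled L in this table (2 of them).

1, 2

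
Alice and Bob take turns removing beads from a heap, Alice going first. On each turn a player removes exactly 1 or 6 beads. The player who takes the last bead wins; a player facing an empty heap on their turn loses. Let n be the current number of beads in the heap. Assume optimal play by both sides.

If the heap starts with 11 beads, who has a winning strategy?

Bob wins.

Label each position W (a win for the player to move) or L (a loss). A position with no legal move is L; any other position is W exactly when some move reaches an L, and L when every move reaches a W.
n=0: no move → L
n=1: →0(L), so W
n=2: →1(W) only, which is W, so L
n=3: →2(L), so W
n=4: →3(W) only, which is W, so L
n=5: →4(L), so W
n=6: →0(L), so W
n=7: →6(W), 1(W) — all W, so L
n=8: →7(L), so W
n=9: →8(W), 3(W) — all W, so L
n=10: →9(L), so W
n=11: →10(W), 5(W) — all W, so L
Every move from 11 reaches a W position, so the mover loses.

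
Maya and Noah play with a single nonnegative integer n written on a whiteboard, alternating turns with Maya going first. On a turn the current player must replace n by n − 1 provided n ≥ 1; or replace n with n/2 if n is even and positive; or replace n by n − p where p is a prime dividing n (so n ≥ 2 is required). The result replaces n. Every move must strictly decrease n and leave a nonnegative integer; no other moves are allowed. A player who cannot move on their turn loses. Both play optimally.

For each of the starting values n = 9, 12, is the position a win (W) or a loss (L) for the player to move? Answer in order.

Use the standard recursion: the mover loses at a terminal position; elsewhere, the mover wins exactly when some move hands the opponent an L position.
n=0: no move → L
n=1: W (go to 0, an L position)
n=2: W (go to 0, an L position)
n=3: W (go to 0, an L position)
n=4: L (options 2(W), 3(W) are all W)
n=5: W (go to 0, an L position)
n=6: W (go to 4, an L position)
n=7: W (go to 0, an L position)
n=8: W (go to 4, an L position)
n=9: L (options 6(W), 8(W) are all W)
n=10: W (go to 9, an L position)
n=11: W (go to 0, an L position)
n=12: W (go to 9, an L position)

9: L, 12: W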